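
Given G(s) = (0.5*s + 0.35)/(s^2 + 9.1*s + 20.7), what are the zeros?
Set numerator = 0: 0.5*s + 0.35 = 0 → Zeros: -0.7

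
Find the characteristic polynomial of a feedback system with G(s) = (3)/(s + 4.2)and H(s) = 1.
Characteristic poly = G_den * H_den + G_num * H_num = (s + 4.2) + (3) = s + 7.2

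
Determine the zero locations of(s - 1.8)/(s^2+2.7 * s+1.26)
Set numerator = 0: s - 1.8 = 0 → Zeros: 1.8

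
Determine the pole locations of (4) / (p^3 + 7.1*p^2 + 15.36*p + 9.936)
Set denominator = 0: p^3 + 7.1*p^2 + 15.36*p + 9.936 = (p + 3.6)(p + 2.3)(p + 1.2) = 0 → Poles: -1.2, -2.3, -3.6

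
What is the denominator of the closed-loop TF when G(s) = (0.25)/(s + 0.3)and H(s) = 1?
Characteristic poly = G_den * H_den + G_num * H_num = (s + 0.3) + (0.25) = s + 0.55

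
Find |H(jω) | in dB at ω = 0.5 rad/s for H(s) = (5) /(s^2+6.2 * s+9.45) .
Substitute s = j*0.5: H(j0.5) = 0.488064 - 0.164456j.
|H(j0.5)| = sqrt(Re² + Im²) = 0.515.
20*log₁₀(0.515) = -5.76 dB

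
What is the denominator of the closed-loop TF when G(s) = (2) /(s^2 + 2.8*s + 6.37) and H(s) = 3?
Characteristic poly = G_den * H_den + G_num * H_num = (s^2 + 2.8*s + 6.37) + (6) = s^2 + 2.8*s + 12.37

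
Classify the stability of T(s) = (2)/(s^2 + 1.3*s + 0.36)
Denominator: s^2 + 1.3*s + 0.36 = (s + 0.9)(s + 0.4). Poles: -0.4, -0.9. Stable (all poles in LHP)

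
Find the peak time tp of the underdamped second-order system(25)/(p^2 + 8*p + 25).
Standard form: ωn²/(p²+2ζωn·p+ωn²) → ωn = 5, ζ = 0.8.
ωd = ωn·√(1-ζ²) = 5·√(1-0.8²) = 3.
tp = π/ωd = π/3 = 1.047 s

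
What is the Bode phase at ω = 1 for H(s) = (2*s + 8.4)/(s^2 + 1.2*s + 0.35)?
Substitute s = j*1: H(j1) = -1.64295 - 6.11007j.
∠H(j1) = atan2(Im, Re) = atan2(-6.11007, -1.64295) = -105.05°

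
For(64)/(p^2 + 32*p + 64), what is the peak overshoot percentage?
Standard form: ωn²/(p²+2ζωn·p+ωn²) → ωn = 8, ζ = 2.
ζ ≥ 1, so the response is non-oscillatory: peak overshoot = 0%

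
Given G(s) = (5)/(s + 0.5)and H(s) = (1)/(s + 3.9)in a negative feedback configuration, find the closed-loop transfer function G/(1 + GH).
Closed-loop T = G/(1+GH).
Numerator: G_num * H_den = 5*s + 19.5.
Denominator: G_den * H_den + G_num * H_num = (s^2 + 4.4*s + 1.95) + (5) = s^2 + 4.4*s + 6.95.
T(s) = (5*s + 19.5)/(s^2 + 4.4*s + 6.95)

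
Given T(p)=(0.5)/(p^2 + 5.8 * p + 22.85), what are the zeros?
Numerator is a nonzero constant (0.5) → Zeros: none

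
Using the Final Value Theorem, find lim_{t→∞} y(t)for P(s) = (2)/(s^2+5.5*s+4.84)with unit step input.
FVT: lim_{t→∞} y(t) = lim_{s→0} s*Y(s) where Y(s) = P(s)/s.
= lim_{s→0} P(s) = P(0) = num(0)/den(0) = 2/4.84 = 0.4132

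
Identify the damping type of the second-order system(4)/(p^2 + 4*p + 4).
Standard form: ωn²/(p²+2ζωn·p+ωn²) gives ωn=2, ζ=1.
Critically damped (ζ = 1)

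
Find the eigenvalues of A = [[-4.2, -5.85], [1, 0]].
Eigenvalues solve det(λI - A) = 0.
Characteristic polynomial: λ^2 + 4.2*λ + 5.85 = 0.
Roots: -2.1 + 1.2j, -2.1 - 1.2j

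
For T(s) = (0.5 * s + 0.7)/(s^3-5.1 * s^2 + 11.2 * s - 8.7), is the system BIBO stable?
Denominator: s^3 - 5.1*s^2 + 11.2*s - 8.7 = (s - 1.5)(s^2 - 3.6*s + 5.8). Poles: 1.5, 1.8 + 1.6j, 1.8 - 1.6j. All Re(p)<0: No (unstable)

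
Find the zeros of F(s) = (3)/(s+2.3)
Numerator is a nonzero constant (3) → Zeros: none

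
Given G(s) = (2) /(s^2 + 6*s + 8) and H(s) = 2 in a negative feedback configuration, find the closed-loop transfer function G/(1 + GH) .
Closed-loop T = G/(1+GH).
Numerator: G_num * H_den = 2.
Denominator: G_den * H_den + G_num * H_num = (s^2 + 6*s + 8) + (4) = s^2 + 6*s + 12.
T(s) = (2)/(s^2 + 6*s + 12)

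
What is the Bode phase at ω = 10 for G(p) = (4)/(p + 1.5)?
Substitute p = j*10: G(j10) = 0.0586797 - 0.391198j.
∠G(j10) = atan2(Im, Re) = atan2(-0.391198, 0.0586797) = -81.47°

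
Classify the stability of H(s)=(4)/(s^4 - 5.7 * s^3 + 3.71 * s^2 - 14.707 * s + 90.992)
Denominator: s^4 - 5.7*s^3 + 3.71*s^2 - 14.707*s + 90.992 = (s - 4.7)(s - 3.2)(s^2 + 2.2*s + 6.05). Poles: -1.1 + 2.2j, -1.1 - 2.2j, 3.2, 4.7. Unstable (2 pole(s) in RHP)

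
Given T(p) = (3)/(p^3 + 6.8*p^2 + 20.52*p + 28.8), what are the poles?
Set denominator = 0: p^3 + 6.8*p^2 + 20.52*p + 28.8 = (p + 3.2)(p^2 + 3.6*p + 9) = 0 → Poles: -1.8 + 2.4j, -1.8 - 2.4j, -3.2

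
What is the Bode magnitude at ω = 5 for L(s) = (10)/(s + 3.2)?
Substitute s = j*5: L(j5) = 0.908059 - 1.41884j.
|L(j5)| = sqrt(Re² + Im²) = 1.685.
20*log₁₀(1.685) = 4.53 dB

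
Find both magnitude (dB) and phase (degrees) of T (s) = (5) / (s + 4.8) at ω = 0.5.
Substitute s = j*0.5: T(j0.5) = 1.03049 - 0.107342j.
|T| = 20*log₁₀(sqrt(Re²+Im²)) = 0.31 dB.
∠T = atan2(Im, Re) = -5.95°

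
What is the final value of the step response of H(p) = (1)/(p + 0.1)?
FVT: lim_{t→∞} y(t) = lim_{p→0} p*Y(p) where Y(p) = H(p)/p.
= lim_{p→0} H(p) = H(0) = num(0)/den(0) = 1/0.1 = 10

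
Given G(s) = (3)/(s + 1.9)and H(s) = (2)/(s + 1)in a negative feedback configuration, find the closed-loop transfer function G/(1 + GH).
Closed-loop T = G/(1+GH).
Numerator: G_num * H_den = 3*s + 3.
Denominator: G_den * H_den + G_num * H_num = (s^2 + 2.9*s + 1.9) + (6) = s^2 + 2.9*s + 7.9.
T(s) = (3*s + 3)/(s^2 + 2.9*s + 7.9)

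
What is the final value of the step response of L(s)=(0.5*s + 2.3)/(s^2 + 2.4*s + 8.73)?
FVT: lim_{t→∞} y(t) = lim_{s→0} s*Y(s) where Y(s) = L(s)/s.
= lim_{s→0} L(s) = L(0) = num(0)/den(0) = 2.3/8.73 = 0.2635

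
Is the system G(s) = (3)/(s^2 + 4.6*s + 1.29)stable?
Denominator: s^2 + 4.6*s + 1.29 = (s + 4.3)(s + 0.3). Poles: -0.3, -4.3. All Re(p)<0: Yes (stable)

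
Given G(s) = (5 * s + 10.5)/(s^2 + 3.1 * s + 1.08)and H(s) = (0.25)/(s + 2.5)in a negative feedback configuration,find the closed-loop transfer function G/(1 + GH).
Closed-loop T = G/(1+GH).
Numerator: G_num * H_den = 5*s^2 + 23*s + 26.25.
Denominator: G_den * H_den + G_num * H_num = (s^3 + 5.6*s^2 + 8.83*s + 2.7) + (1.25*s + 2.625) = s^3 + 5.6*s^2 + 10.08*s + 5.325.
T(s) = (5*s^2 + 23*s + 26.25)/(s^3 + 5.6*s^2 + 10.08*s + 5.325)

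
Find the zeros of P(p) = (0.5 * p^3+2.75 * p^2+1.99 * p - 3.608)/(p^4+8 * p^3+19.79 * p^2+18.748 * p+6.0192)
Set numerator = 0: 0.5*p^3 + 2.75*p^2 + 1.99*p - 3.608 = 0.5*(p - 0.8)(p + 2.2)(p + 4.1) = 0 → Zeros: -2.2, -4.1, 0.8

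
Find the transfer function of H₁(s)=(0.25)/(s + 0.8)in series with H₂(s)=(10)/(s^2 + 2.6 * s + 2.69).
Series: H = H₁ · H₂ = (n₁·n₂)/(d₁·d₂).
Num: n₁·n₂ = 2.5. Den: d₁·d₂ = s^3 + 3.4*s^2 + 4.77*s + 2.152.
H(s) = (2.5)/(s^3 + 3.4*s^2 + 4.77*s + 2.152)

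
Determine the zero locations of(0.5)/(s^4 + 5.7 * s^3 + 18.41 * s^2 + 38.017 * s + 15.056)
Numerator is a nonzero constant (0.5) → Zeros: none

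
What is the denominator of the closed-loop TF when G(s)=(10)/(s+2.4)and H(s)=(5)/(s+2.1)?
Characteristic poly = G_den * H_den + G_num * H_num = (s^2 + 4.5*s + 5.04) + (50) = s^2 + 4.5*s + 55.04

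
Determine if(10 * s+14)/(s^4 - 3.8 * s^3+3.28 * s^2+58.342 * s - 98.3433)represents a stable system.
Denominator: s^4 - 3.8*s^3 + 3.28*s^2 + 58.342*s - 98.3433 = (s - 1.7)(s + 3.3)(s^2 - 5.4*s + 17.53). Poles: -3.3, 1.7, 2.7 + 3.2j, 2.7 - 3.2j. All Re(p)<0: No (unstable)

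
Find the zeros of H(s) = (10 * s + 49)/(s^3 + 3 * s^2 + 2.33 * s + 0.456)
Set numerator = 0: 10*s + 49 = 0 → Zeros: -4.9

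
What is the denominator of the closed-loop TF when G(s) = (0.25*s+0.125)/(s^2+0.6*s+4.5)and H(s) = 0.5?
Characteristic poly = G_den * H_den + G_num * H_num = (s^2 + 0.6*s + 4.5) + (0.125*s + 0.0625) = s^2 + 0.725*s + 4.5625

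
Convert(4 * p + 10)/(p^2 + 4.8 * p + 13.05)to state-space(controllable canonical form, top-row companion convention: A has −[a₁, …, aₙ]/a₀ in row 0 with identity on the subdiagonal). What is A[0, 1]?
Reachable canonical form for den = p^2 + 4.8*p + 13.05: top row of A = -[a₁,a₂,...,aₙ]/a₀, ones on the subdiagonal, zeros elsewhere.
A = [[-4.8, -13.05], [1, 0]].
A[0,1] = -13.05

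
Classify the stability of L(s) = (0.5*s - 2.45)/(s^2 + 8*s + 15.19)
Denominator: s^2 + 8*s + 15.19 = (s + 3.1)(s + 4.9). Poles: -3.1, -4.9. Stable (all poles in LHP)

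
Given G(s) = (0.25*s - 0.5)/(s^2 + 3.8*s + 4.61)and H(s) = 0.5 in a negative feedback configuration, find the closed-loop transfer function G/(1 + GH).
Closed-loop T = G/(1+GH).
Numerator: G_num * H_den = 0.25*s - 0.5.
Denominator: G_den * H_den + G_num * H_num = (s^2 + 3.8*s + 4.61) + (0.125*s - 0.25) = s^2 + 3.925*s + 4.36.
T(s) = (0.25*s - 0.5)/(s^2 + 3.925*s + 4.36)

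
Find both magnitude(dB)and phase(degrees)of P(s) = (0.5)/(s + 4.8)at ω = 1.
Substitute s = j*1: P(j1) = 0.0998336 - 0.0207987j.
|P| = 20*log₁₀(sqrt(Re²+Im²)) = -19.83 dB.
∠P = atan2(Im, Re) = -11.77°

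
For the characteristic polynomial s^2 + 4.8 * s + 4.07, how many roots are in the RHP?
s^2 + 4.8*s + 4.07 = (s + 3.7)(s + 1.1). Poles: -1.1, -3.7. RHP poles (Re>0): 0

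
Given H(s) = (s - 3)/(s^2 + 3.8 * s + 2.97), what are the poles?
Set denominator = 0: s^2 + 3.8*s + 2.97 = (s + 2.7)(s + 1.1) = 0 → Poles: -1.1, -2.7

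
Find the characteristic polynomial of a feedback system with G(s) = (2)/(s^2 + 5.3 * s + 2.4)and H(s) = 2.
Characteristic poly = G_den * H_den + G_num * H_num = (s^2 + 5.3*s + 2.4) + (4) = s^2 + 5.3*s + 6.4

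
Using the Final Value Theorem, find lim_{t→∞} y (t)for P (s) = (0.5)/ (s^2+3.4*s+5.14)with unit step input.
FVT: lim_{t→∞} y(t) = lim_{s→0} s*Y(s) where Y(s) = P(s)/s.
= lim_{s→0} P(s) = P(0) = num(0)/den(0) = 0.5/5.14 = 0.09728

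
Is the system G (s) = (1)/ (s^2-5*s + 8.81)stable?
Denominator: s^2 - 5*s + 8.81. Poles: 2.5 + 1.6j, 2.5 - 1.6j. All Re(p)<0: No (unstable)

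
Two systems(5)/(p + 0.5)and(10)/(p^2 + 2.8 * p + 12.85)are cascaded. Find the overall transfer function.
Series: H = H₁ · H₂ = (n₁·n₂)/(d₁·d₂).
Num: n₁·n₂ = 50. Den: d₁·d₂ = p^3 + 3.3*p^2 + 14.25*p + 6.425.
H(p) = (50)/(p^3 + 3.3*p^2 + 14.25*p + 6.425)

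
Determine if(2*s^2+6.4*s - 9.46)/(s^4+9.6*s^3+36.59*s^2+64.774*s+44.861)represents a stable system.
Denominator: s^4 + 9.6*s^3 + 36.59*s^2 + 64.774*s + 44.861 = (s^2 + 4.6*s + 5.65)(s^2 + 5*s + 7.94). Poles: -2.3 + 0.6j, -2.3 - 0.6j, -2.5 + 1.3j, -2.5 - 1.3j. All Re(p)<0: Yes (stable)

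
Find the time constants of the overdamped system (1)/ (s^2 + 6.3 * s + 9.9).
Overdamped: real poles at -3.3, -3. τ = -1/pole → τ₁ = 0.303, τ₂ = 0.3333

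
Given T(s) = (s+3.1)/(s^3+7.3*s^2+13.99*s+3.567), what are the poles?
Set denominator = 0: s^3 + 7.3*s^2 + 13.99*s + 3.567 = (s + 2.9)(s + 0.3)(s + 4.1) = 0 → Poles: -0.3, -2.9, -4.1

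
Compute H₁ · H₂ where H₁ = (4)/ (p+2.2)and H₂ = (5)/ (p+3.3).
Series: H = H₁ · H₂ = (n₁·n₂)/(d₁·d₂).
Num: n₁·n₂ = 20. Den: d₁·d₂ = p^2 + 5.5*p + 7.26.
H(p) = (20)/(p^2 + 5.5*p + 7.26)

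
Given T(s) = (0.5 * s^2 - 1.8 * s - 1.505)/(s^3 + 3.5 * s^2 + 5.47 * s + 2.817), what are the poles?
Set denominator = 0: s^3 + 3.5*s^2 + 5.47*s + 2.817 = (s + 0.9)(s^2 + 2.6*s + 3.13) = 0 → Poles: -0.9, -1.3 + 1.2j, -1.3 - 1.2j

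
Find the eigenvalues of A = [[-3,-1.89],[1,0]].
Eigenvalues solve det(λI - A) = 0.
Characteristic polynomial: λ^2 + 3*λ + 1.89 = 0.
Factor: (λ + 2.1)(λ + 0.9) = 0.
Roots: -0.9, -2.1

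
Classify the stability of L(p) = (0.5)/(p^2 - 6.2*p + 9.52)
Denominator: p^2 - 6.2*p + 9.52 = (p - 2.8)(p - 3.4). Poles: 2.8, 3.4. Unstable (2 pole(s) in RHP)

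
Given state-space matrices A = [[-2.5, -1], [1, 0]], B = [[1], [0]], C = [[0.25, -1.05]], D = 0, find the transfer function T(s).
T(s) = C(sI - A)⁻¹B + D.
Characteristic polynomial det(sI - A) = s^2 + 2.5*s + 1.
Numerator from C·adj(sI-A)·B + D·det(sI-A) = 0.25*s - 1.05.
T(s) = (0.25*s - 1.05)/(s^2 + 2.5*s + 1)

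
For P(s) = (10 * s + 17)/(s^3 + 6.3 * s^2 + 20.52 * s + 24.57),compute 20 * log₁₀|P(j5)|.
Substitute s = j*5: P(j5) = -0.185989 - 0.344797j.
|P(j5)| = sqrt(Re² + Im²) = 0.3918.
20*log₁₀(0.3918) = -8.14 dB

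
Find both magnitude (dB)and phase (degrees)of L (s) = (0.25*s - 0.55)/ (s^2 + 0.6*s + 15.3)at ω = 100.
Substitute s = j*100: L(j100) = 7.01278e-05 - 0.00250341j.
|L| = 20*log₁₀(sqrt(Re²+Im²)) = -52.03 dB.
∠L = atan2(Im, Re) = -88.40°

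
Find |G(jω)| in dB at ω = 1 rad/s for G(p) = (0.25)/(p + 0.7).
Substitute p = j*1: G(j1) = 0.11745 - 0.167785j.
|G(j1)| = sqrt(Re² + Im²) = 0.2048.
20*log₁₀(0.2048) = -13.77 dB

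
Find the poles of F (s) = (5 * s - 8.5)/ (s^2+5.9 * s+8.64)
Set denominator = 0: s^2 + 5.9*s + 8.64 = (s + 2.7)(s + 3.2) = 0 → Poles: -2.7, -3.2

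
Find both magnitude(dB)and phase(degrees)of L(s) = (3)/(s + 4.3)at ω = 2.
Substitute s = j*2: L(j2) = 0.573588 - 0.266785j.
|L| = 20*log₁₀(sqrt(Re²+Im²)) = -3.98 dB.
∠L = atan2(Im, Re) = -24.94°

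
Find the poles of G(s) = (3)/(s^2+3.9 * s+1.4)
Set denominator = 0: s^2 + 3.9*s + 1.4 = (s + 3.5)(s + 0.4) = 0 → Poles: -0.4, -3.5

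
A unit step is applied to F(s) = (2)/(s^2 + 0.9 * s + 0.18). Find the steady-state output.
FVT: lim_{t→∞} y(t) = lim_{s→0} s*Y(s) where Y(s) = F(s)/s.
= lim_{s→0} F(s) = F(0) = num(0)/den(0) = 2/0.18 = 11.11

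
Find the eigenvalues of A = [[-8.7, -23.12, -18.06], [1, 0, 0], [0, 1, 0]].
Eigenvalues solve det(λI - A) = 0.
Characteristic polynomial: λ^3 + 8.7*λ^2 + 23.12*λ + 18.06 = 0.
Factor: (λ + 3)(λ + 1.4)(λ + 4.3) = 0.
Roots: -1.4, -3, -4.3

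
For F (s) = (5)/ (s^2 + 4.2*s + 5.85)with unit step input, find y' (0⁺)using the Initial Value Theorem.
IVT: y'(0⁺) = lim_{s→∞} s²·Y(s) = lim_{s→∞} s·F(s).
deg(num) = 0, deg(den) = 2, relative degree = 2 ≥ 2, so s·F(s) → 0. Initial slope = 0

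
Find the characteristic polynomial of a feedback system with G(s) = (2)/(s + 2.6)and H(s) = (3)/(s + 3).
Characteristic poly = G_den * H_den + G_num * H_num = (s^2 + 5.6*s + 7.8) + (6) = s^2 + 5.6*s + 13.8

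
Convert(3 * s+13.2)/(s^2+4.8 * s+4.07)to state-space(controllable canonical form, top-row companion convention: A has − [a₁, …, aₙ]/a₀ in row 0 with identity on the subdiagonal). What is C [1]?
Reachable canonical form: C = numerator coefficients (right-aligned, zero-padded to length n).
num = 3*s + 13.2, C = [[3, 13.2]].
C[1] = 13.2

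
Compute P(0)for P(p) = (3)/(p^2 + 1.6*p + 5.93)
DC gain = P(0) = num(0)/den(0) = 3/5.93 = 0.5059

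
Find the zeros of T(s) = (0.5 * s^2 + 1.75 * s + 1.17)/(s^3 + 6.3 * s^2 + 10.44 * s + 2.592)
Set numerator = 0: 0.5*s^2 + 1.75*s + 1.17 = 0.5*(s + 2.6)(s + 0.9) = 0 → Zeros: -0.9, -2.6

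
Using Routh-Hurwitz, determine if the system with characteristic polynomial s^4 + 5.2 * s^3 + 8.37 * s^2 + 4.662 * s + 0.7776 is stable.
Routh array:
s^4: [1, 8.37, 0.7776]; s^3: [5.2, 4.662]; s^2: [7.47346, 0.7776]; s^1: [4.12095]; s^0: [0.7776]
First column: [1, 5.2, 7.47346, 4.12095, 0.7776]. Sign changes = 0.
Yes, stable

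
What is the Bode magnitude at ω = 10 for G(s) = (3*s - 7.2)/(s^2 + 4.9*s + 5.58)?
Substitute s = j*10: G(j10) = 0.189979 - 0.219138j.
|G(j10)| = sqrt(Re² + Im²) = 0.29.
20*log₁₀(0.29) = -10.75 dB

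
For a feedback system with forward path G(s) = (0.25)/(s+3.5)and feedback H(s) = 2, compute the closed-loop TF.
Closed-loop T = G/(1+GH).
Numerator: G_num * H_den = 0.25.
Denominator: G_den * H_den + G_num * H_num = (s + 3.5) + (0.5) = s + 4.
T(s) = (0.25)/(s + 4)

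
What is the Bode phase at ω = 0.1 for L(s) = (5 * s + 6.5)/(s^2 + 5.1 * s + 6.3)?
Substitute s = j*0.1: L(j0.1) = 1.03304 - 0.00426876j.
∠L(j0.1) = atan2(Im, Re) = atan2(-0.00426876, 1.03304) = -0.24°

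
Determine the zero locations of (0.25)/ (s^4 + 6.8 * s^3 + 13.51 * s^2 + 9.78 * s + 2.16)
Numerator is a nonzero constant (0.25) → Zeros: none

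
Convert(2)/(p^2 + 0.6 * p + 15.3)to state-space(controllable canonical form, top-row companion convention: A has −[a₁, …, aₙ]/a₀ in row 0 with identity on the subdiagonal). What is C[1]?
Reachable canonical form: C = numerator coefficients (right-aligned, zero-padded to length n).
num = 2, C = [[0, 2]].
C[1] = 2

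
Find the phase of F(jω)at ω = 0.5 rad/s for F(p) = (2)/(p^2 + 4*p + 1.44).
Substitute p = j*0.5: F(j0.5) = 0.439431 - 0.738539j.
∠F(j0.5) = atan2(Im, Re) = atan2(-0.738539, 0.439431) = -59.25°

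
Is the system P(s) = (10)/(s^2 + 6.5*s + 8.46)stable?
Denominator: s^2 + 6.5*s + 8.46 = (s + 4.7)(s + 1.8). Poles: -1.8, -4.7. All Re(p)<0: Yes (stable)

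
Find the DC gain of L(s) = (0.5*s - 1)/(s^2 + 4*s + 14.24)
DC gain = L(0) = num(0)/den(0) = -1/14.24 = -0.07022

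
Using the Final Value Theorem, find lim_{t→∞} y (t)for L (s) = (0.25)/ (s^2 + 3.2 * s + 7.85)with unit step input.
FVT: lim_{t→∞} y(t) = lim_{s→0} s*Y(s) where Y(s) = L(s)/s.
= lim_{s→0} L(s) = L(0) = num(0)/den(0) = 0.25/7.85 = 0.03185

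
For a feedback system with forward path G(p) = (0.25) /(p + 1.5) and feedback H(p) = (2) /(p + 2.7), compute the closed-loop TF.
Closed-loop T = G/(1+GH).
Numerator: G_num * H_den = 0.25*p + 0.675.
Denominator: G_den * H_den + G_num * H_num = (p^2 + 4.2*p + 4.05) + (0.5) = p^2 + 4.2*p + 4.55.
T(p) = (0.25*p + 0.675)/(p^2 + 4.2*p + 4.55)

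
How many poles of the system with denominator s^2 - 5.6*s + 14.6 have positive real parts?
Poles: 2.8 + 2.6j, 2.8 - 2.6j. RHP poles (Re>0): 2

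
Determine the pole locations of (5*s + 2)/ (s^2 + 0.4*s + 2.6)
Set denominator = 0: s^2 + 0.4*s + 2.6 = 0 → Poles: -0.2 + 1.6j, -0.2 - 1.6j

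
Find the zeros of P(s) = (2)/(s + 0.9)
Numerator is a nonzero constant (2) → Zeros: none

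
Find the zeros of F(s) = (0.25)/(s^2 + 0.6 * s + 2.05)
Numerator is a nonzero constant (0.25) → Zeros: none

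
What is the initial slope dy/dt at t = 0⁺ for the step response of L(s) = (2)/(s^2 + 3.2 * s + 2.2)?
IVT: y'(0⁺) = lim_{s→∞} s²·Y(s) = lim_{s→∞} s·L(s).
deg(num) = 0, deg(den) = 2, relative degree = 2 ≥ 2, so s·L(s) → 0. Initial slope = 0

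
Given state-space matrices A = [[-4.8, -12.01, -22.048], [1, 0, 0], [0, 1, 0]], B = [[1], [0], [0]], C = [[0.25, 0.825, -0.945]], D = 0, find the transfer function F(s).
F(s) = C(sI - A)⁻¹B + D.
Characteristic polynomial det(sI - A) = s^3 + 4.8*s^2 + 12.01*s + 22.048.
Numerator from C·adj(sI-A)·B + D·det(sI-A) = 0.25*s^2 + 0.825*s - 0.945.
F(s) = (0.25*s^2 + 0.825*s - 0.945)/(s^3 + 4.8*s^2 + 12.01*s + 22.048)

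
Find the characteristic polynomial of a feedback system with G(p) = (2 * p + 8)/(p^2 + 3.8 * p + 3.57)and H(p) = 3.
Characteristic poly = G_den * H_den + G_num * H_num = (p^2 + 3.8*p + 3.57) + (6*p + 24) = p^2 + 9.8*p + 27.57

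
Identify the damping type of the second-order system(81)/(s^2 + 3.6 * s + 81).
Standard form: ωn²/(s²+2ζωn·s+ωn²) gives ωn=9, ζ=0.2.
Underdamped (ζ = 0.2 < 1)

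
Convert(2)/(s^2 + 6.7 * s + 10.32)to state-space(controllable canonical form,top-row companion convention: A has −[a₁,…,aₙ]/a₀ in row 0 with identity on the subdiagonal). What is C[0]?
Reachable canonical form: C = numerator coefficients (right-aligned, zero-padded to length n).
num = 2, C = [[0, 2]].
C[0] = 0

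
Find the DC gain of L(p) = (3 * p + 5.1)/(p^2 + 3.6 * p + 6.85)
DC gain = L(0) = num(0)/den(0) = 5.1/6.85 = 0.7445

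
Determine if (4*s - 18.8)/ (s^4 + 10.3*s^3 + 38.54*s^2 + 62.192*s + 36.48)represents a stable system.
Denominator: s^4 + 10.3*s^3 + 38.54*s^2 + 62.192*s + 36.48 = (s + 3.8)(s + 1.6)(s + 2.5)(s + 2.4). Poles: -1.6, -2.4, -2.5, -3.8. All Re(p)<0: Yes (stable)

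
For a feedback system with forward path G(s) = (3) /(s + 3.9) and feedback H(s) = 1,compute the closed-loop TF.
Closed-loop T = G/(1+GH).
Numerator: G_num * H_den = 3.
Denominator: G_den * H_den + G_num * H_num = (s + 3.9) + (3) = s + 6.9.
T(s) = (3)/(s + 6.9)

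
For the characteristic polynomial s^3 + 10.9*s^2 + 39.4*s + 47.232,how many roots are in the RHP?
s^3 + 10.9*s^2 + 39.4*s + 47.232 = (s + 3.2)(s + 4.1)(s + 3.6). Poles: -3.2, -3.6, -4.1. RHP poles (Re>0): 0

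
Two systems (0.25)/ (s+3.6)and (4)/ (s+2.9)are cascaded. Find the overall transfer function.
Series: H = H₁ · H₂ = (n₁·n₂)/(d₁·d₂).
Num: n₁·n₂ = 1. Den: d₁·d₂ = s^2 + 6.5*s + 10.44.
H(s) = (1)/(s^2 + 6.5*s + 10.44)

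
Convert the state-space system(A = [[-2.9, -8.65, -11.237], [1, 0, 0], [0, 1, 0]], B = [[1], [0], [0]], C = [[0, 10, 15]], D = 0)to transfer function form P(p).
P(p) = C(pI - A)⁻¹B + D.
Characteristic polynomial det(pI - A) = p^3 + 2.9*p^2 + 8.65*p + 11.237.
Numerator from C·adj(pI-A)·B + D·det(pI-A) = 10*p + 15.
P(p) = (10*p + 15)/(p^3 + 2.9*p^2 + 8.65*p + 11.237)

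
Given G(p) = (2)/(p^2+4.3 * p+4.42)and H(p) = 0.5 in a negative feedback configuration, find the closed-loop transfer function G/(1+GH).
Closed-loop T = G/(1+GH).
Numerator: G_num * H_den = 2.
Denominator: G_den * H_den + G_num * H_num = (p^2 + 4.3*p + 4.42) + (1) = p^2 + 4.3*p + 5.42.
T(p) = (2)/(p^2 + 4.3*p + 5.42)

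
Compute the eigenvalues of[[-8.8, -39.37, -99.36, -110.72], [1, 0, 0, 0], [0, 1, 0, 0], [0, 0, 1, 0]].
Eigenvalues solve det(λI - A) = 0.
Characteristic polynomial: λ^4 + 8.8*λ^3 + 39.37*λ^2 + 99.36*λ + 110.72 = 0.
Factor: (λ^2 + 5.6*λ + 8.65)(λ^2 + 3.2*λ + 12.8) = 0.
Roots: -1.6 + 3.2j, -1.6 - 3.2j, -2.8 + 0.9j, -2.8 - 0.9j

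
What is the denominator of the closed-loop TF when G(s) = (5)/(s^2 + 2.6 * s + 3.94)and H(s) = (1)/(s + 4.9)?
Characteristic poly = G_den * H_den + G_num * H_num = (s^3 + 7.5*s^2 + 16.68*s + 19.306) + (5) = s^3 + 7.5*s^2 + 16.68*s + 24.306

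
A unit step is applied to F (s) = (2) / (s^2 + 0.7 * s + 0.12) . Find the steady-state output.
FVT: lim_{t→∞} y(t) = lim_{s→0} s*Y(s) where Y(s) = F(s)/s.
= lim_{s→0} F(s) = F(0) = num(0)/den(0) = 2/0.12 = 16.67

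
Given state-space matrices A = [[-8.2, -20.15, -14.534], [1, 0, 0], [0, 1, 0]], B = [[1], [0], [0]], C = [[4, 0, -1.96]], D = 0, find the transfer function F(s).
F(s) = C(sI - A)⁻¹B + D.
Characteristic polynomial det(sI - A) = s^3 + 8.2*s^2 + 20.15*s + 14.534.
Numerator from C·adj(sI-A)·B + D·det(sI-A) = 4*s^2 - 1.96.
F(s) = (4*s^2 - 1.96)/(s^3 + 8.2*s^2 + 20.15*s + 14.534)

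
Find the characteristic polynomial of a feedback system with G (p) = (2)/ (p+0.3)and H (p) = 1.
Characteristic poly = G_den * H_den + G_num * H_num = (p + 0.3) + (2) = p + 2.3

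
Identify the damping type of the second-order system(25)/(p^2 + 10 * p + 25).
Standard form: ωn²/(p²+2ζωn·p+ωn²) gives ωn=5, ζ=1.
Critically damped (ζ = 1)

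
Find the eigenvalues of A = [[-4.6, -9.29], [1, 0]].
Eigenvalues solve det(λI - A) = 0.
Characteristic polynomial: λ^2 + 4.6*λ + 9.29 = 0.
Roots: -2.3 + 2j, -2.3 - 2j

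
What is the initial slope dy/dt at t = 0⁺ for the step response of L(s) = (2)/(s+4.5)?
IVT: y'(0⁺) = lim_{s→∞} s²·Y(s) = lim_{s→∞} s·L(s).
deg(num) = 0, deg(den) = 1, relative degree = 1, so s·L(s) → (leading num)/(leading den) = 2/1 = 2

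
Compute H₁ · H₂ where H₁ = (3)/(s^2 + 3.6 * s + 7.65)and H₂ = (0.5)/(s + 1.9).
Series: H = H₁ · H₂ = (n₁·n₂)/(d₁·d₂).
Num: n₁·n₂ = 1.5. Den: d₁·d₂ = s^3 + 5.5*s^2 + 14.49*s + 14.535.
H(s) = (1.5)/(s^3 + 5.5*s^2 + 14.49*s + 14.535)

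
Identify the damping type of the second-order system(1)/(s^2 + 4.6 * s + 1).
Standard form: ωn²/(s²+2ζωn·s+ωn²) gives ωn=1, ζ=2.3.
Overdamped (ζ = 2.3 > 1)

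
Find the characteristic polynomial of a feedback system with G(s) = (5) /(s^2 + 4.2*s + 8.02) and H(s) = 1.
Characteristic poly = G_den * H_den + G_num * H_num = (s^2 + 4.2*s + 8.02) + (5) = s^2 + 4.2*s + 13.02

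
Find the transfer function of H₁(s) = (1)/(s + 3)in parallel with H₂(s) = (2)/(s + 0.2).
Parallel: H = H₁ + H₂ = (n₁·d₂ + n₂·d₁)/(d₁·d₂).
n₁·d₂ = s + 0.2. n₂·d₁ = 2*s + 6. Sum = 3*s + 6.2. d₁·d₂ = s^2 + 3.2*s + 0.6.
H(s) = (3*s + 6.2)/(s^2 + 3.2*s + 0.6)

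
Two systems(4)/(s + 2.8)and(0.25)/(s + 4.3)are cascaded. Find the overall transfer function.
Series: H = H₁ · H₂ = (n₁·n₂)/(d₁·d₂).
Num: n₁·n₂ = 1. Den: d₁·d₂ = s^2 + 7.1*s + 12.04.
H(s) = (1)/(s^2 + 7.1*s + 12.04)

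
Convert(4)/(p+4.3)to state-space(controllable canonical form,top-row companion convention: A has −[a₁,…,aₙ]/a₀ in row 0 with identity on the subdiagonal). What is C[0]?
Reachable canonical form: C = numerator coefficients (right-aligned, zero-padded to length n).
num = 4, C = [[4]].
C[0] = 4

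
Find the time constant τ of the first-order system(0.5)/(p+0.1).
First-order system: τ = -1/pole. Pole = -0.1. τ = -1/(-0.1) = 10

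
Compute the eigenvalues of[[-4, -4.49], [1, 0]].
Eigenvalues solve det(λI - A) = 0.
Characteristic polynomial: λ^2 + 4*λ + 4.49 = 0.
Roots: -2 + 0.7j, -2 - 0.7j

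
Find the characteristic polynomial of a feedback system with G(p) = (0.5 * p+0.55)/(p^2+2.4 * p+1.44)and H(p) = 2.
Characteristic poly = G_den * H_den + G_num * H_num = (p^2 + 2.4*p + 1.44) + (p + 1.1) = p^2 + 3.4*p + 2.54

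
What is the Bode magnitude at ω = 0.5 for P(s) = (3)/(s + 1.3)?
Substitute s = j*0.5: P(j0.5) = 2.01031 - 0.773196j.
|P(j0.5)| = sqrt(Re² + Im²) = 2.154.
20*log₁₀(2.154) = 6.66 dB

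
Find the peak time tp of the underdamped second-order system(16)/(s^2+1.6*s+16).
Standard form: ωn²/(s²+2ζωn·s+ωn²) → ωn = 4, ζ = 0.2.
ωd = ωn·√(1-ζ²) = 4·√(1-0.2²) = 3.919.
tp = π/ωd = π/3.919 = 0.8016 s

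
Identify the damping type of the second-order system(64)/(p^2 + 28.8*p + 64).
Standard form: ωn²/(p²+2ζωn·p+ωn²) gives ωn=8, ζ=1.8.
Overdamped (ζ = 1.8 > 1)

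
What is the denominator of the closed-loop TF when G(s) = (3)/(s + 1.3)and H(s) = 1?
Characteristic poly = G_den * H_den + G_num * H_num = (s + 1.3) + (3) = s + 4.3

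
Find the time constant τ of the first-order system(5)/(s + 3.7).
First-order system: τ = -1/pole. Pole = -3.7. τ = -1/(-3.7) = 0.2703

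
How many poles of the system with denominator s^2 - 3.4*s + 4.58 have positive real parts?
Poles: 1.7 + 1.3j, 1.7 - 1.3j. RHP poles (Re>0): 2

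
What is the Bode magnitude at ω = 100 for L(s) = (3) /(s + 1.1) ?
Substitute s = j*100: L(j100) = 0.00032996 - 0.0299964j.
|L(j100)| = sqrt(Re² + Im²) = 0.03.
20*log₁₀(0.03) = -30.46 dB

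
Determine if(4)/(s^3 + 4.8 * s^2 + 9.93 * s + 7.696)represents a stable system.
Denominator: s^3 + 4.8*s^2 + 9.93*s + 7.696 = (s + 1.6)(s^2 + 3.2*s + 4.81). Poles: -1.6, -1.6 + 1.5j, -1.6 - 1.5j. All Re(p)<0: Yes (stable)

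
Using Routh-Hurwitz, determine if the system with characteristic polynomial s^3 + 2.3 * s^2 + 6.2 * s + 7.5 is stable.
Routh array:
s^3: [1, 6.2]; s^2: [2.3, 7.5]; s^1: [2.93913]; s^0: [7.5]
First column: [1, 2.3, 2.93913, 7.5]. Sign changes = 0.
Yes, stable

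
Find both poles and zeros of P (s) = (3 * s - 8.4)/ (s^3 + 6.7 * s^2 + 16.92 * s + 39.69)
Set denominator = 0: s^3 + 6.7*s^2 + 16.92*s + 39.69 = (s + 4.9)(s^2 + 1.8*s + 8.1) = 0 → Poles: -0.9 + 2.7j, -0.9 - 2.7j, -4.9
Set numerator = 0: 3*s - 8.4 = 0 → Zeros: 2.8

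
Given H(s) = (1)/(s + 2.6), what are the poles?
Set denominator = 0: s + 2.6 = 0 → Poles: -2.6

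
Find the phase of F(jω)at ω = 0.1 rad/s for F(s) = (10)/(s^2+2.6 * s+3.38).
Substitute s = j*0.1: F(j0.1) = 2.9498 - 0.227581j.
∠F(j0.1) = atan2(Im, Re) = atan2(-0.227581, 2.9498) = -4.41°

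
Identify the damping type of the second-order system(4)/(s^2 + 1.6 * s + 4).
Standard form: ωn²/(s²+2ζωn·s+ωn²) gives ωn=2, ζ=0.4.
Underdamped (ζ = 0.4 < 1)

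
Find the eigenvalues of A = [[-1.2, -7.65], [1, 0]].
Eigenvalues solve det(λI - A) = 0.
Characteristic polynomial: λ^2 + 1.2*λ + 7.65 = 0.
Roots: -0.6 + 2.7j, -0.6 - 2.7j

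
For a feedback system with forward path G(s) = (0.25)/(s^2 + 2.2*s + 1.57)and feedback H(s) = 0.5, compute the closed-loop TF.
Closed-loop T = G/(1+GH).
Numerator: G_num * H_den = 0.25.
Denominator: G_den * H_den + G_num * H_num = (s^2 + 2.2*s + 1.57) + (0.125) = s^2 + 2.2*s + 1.695.
T(s) = (0.25)/(s^2 + 2.2*s + 1.695)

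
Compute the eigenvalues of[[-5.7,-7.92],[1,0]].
Eigenvalues solve det(λI - A) = 0.
Characteristic polynomial: λ^2 + 5.7*λ + 7.92 = 0.
Factor: (λ + 3.3)(λ + 2.4) = 0.
Roots: -2.4, -3.3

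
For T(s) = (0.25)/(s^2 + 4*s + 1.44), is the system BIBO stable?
Denominator: s^2 + 4*s + 1.44 = (s + 0.4)(s + 3.6). Poles: -0.4, -3.6. All Re(p)<0: Yes (stable)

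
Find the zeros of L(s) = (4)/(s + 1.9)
Numerator is a nonzero constant (4) → Zeros: none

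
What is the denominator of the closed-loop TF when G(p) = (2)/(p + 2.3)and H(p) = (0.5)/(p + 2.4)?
Characteristic poly = G_den * H_den + G_num * H_num = (p^2 + 4.7*p + 5.52) + (1) = p^2 + 4.7*p + 6.52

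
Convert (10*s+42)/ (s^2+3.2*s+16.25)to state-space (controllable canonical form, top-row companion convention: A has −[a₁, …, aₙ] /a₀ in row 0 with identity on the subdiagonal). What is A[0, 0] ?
Reachable canonical form for den = s^2 + 3.2*s + 16.25: top row of A = -[a₁,a₂,...,aₙ]/a₀, ones on the subdiagonal, zeros elsewhere.
A = [[-3.2, -16.25], [1, 0]].
A[0,0] = -3.2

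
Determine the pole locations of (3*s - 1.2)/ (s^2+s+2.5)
Set denominator = 0: s^2 + s + 2.5 = 0 → Poles: -0.5 + 1.5j, -0.5 - 1.5j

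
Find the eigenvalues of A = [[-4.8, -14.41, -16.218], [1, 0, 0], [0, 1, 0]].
Eigenvalues solve det(λI - A) = 0.
Characteristic polynomial: λ^3 + 4.8*λ^2 + 14.41*λ + 16.218 = 0.
Factor: (λ + 1.8)(λ^2 + 3*λ + 9.01) = 0.
Roots: -1.5 + 2.6j, -1.5 - 2.6j, -1.8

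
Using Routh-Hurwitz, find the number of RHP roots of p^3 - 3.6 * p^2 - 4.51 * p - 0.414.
Routh array:
p^3: [1, -4.51]; p^2: [-3.6, -0.414]; p^1: [-4.625]; p^0: [-0.414]
First column: [1, -3.6, -4.625, -0.414]. Sign changes = RHP roots = 1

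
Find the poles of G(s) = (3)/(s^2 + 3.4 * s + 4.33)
Set denominator = 0: s^2 + 3.4*s + 4.33 = 0 → Poles: -1.7 + 1.2j, -1.7 - 1.2j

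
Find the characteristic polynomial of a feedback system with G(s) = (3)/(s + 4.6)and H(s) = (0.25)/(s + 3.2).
Characteristic poly = G_den * H_den + G_num * H_num = (s^2 + 7.8*s + 14.72) + (0.75) = s^2 + 7.8*s + 15.47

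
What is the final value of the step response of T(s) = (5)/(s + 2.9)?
FVT: lim_{t→∞} y(t) = lim_{s→0} s*Y(s) where Y(s) = T(s)/s.
= lim_{s→0} T(s) = T(0) = num(0)/den(0) = 5/2.9 = 1.724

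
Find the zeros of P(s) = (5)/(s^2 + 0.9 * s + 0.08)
Numerator is a nonzero constant (5) → Zeros: none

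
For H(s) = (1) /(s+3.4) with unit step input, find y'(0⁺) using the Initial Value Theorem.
IVT: y'(0⁺) = lim_{s→∞} s²·Y(s) = lim_{s→∞} s·H(s).
deg(num) = 0, deg(den) = 1, relative degree = 1, so s·H(s) → (leading num)/(leading den) = 1/1 = 1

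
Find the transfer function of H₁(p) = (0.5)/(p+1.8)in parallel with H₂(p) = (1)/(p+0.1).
Parallel: H = H₁ + H₂ = (n₁·d₂ + n₂·d₁)/(d₁·d₂).
n₁·d₂ = 0.5*p + 0.05. n₂·d₁ = p + 1.8. Sum = 1.5*p + 1.85. d₁·d₂ = p^2 + 1.9*p + 0.18.
H(p) = (1.5*p + 1.85)/(p^2 + 1.9*p + 0.18)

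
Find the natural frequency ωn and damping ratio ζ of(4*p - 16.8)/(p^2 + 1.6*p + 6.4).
Underdamped: complex pole -0.8 + 2.4j. ωn = |pole| = 2.53, ζ = -Re(pole)/ωn = 0.3162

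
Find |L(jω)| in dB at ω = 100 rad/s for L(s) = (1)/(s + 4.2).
Substitute s = j*100: L(j100) = 0.00041926 - 0.00998239j.
|L(j100)| = sqrt(Re² + Im²) = 0.009991.
20*log₁₀(0.009991) = -40.01 dB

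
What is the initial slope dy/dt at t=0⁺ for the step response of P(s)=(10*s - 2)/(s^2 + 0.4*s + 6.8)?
IVT: y'(0⁺) = lim_{s→∞} s²·Y(s) = lim_{s→∞} s·P(s).
deg(num) = 1, deg(den) = 2, relative degree = 1, so s·P(s) → (leading num)/(leading den) = 10/1 = 10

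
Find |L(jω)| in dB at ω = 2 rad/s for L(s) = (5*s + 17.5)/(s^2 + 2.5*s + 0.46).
Substitute s = j*2: L(j2) = -0.318398 - 3.27457j.
|L(j2)| = sqrt(Re² + Im²) = 3.29.
20*log₁₀(3.29) = 10.34 dB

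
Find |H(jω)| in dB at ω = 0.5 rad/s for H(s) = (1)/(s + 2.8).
Substitute s = j*0.5: H(j0.5) = 0.346106 - 0.0618047j.
|H(j0.5)| = sqrt(Re² + Im²) = 0.3516.
20*log₁₀(0.3516) = -9.08 dB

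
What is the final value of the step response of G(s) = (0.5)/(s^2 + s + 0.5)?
FVT: lim_{t→∞} y(t) = lim_{s→0} s*Y(s) where Y(s) = G(s)/s.
= lim_{s→0} G(s) = G(0) = num(0)/den(0) = 0.5/0.5 = 1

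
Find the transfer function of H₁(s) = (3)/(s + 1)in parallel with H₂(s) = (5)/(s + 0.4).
Parallel: H = H₁ + H₂ = (n₁·d₂ + n₂·d₁)/(d₁·d₂).
n₁·d₂ = 3*s + 1.2. n₂·d₁ = 5*s + 5. Sum = 8*s + 6.2. d₁·d₂ = s^2 + 1.4*s + 0.4.
H(s) = (8*s + 6.2)/(s^2 + 1.4*s + 0.4)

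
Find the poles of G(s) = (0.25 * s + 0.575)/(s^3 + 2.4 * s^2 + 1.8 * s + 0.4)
Set denominator = 0: s^3 + 2.4*s^2 + 1.8*s + 0.4 = (s + 0.4)(s + 1)(s + 1) = 0 → Poles: -0.4, -1, -1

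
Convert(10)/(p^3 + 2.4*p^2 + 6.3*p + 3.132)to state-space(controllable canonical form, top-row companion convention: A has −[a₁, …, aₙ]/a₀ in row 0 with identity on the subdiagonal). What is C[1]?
Reachable canonical form: C = numerator coefficients (right-aligned, zero-padded to length n).
num = 10, C = [[0, 0, 10]].
C[1] = 0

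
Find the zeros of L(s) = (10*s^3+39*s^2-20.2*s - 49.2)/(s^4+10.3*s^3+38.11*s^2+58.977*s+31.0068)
Set numerator = 0: 10*s^3 + 39*s^2 - 20.2*s - 49.2 = 10*(s + 4.1)(s - 1.2)(s + 1) = 0 → Zeros: -1, -4.1, 1.2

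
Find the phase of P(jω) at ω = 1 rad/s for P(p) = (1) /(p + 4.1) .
Substitute p = j*1: P(j1) = 0.230208 - 0.0561482j.
∠P(j1) = atan2(Im, Re) = atan2(-0.0561482, 0.230208) = -13.71°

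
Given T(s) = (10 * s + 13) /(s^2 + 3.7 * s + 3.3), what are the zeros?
Set numerator = 0: 10*s + 13 = 0 → Zeros: -1.3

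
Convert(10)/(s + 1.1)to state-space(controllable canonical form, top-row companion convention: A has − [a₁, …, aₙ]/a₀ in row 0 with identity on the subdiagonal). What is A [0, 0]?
Reachable canonical form for den = s + 1.1: top row of A = -[a₁,a₂,...,aₙ]/a₀, ones on the subdiagonal, zeros elsewhere.
A = [[-1.1]].
A[0,0] = -1.1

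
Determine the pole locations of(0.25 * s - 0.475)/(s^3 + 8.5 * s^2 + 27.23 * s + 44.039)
Set denominator = 0: s^3 + 8.5*s^2 + 27.23*s + 44.039 = (s + 4.7)(s^2 + 3.8*s + 9.37) = 0 → Poles: -1.9 + 2.4j, -1.9 - 2.4j, -4.7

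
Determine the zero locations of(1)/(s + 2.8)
Numerator is a nonzero constant (1) → Zeros: none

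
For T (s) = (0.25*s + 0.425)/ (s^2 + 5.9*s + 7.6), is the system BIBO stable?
Denominator: s^2 + 5.9*s + 7.6 = (s + 4)(s + 1.9). Poles: -1.9, -4. All Re(p)<0: Yes (stable)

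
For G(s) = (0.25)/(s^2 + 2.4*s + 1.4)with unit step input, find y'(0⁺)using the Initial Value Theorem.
IVT: y'(0⁺) = lim_{s→∞} s²·Y(s) = lim_{s→∞} s·G(s).
deg(num) = 0, deg(den) = 2, relative degree = 2 ≥ 2, so s·G(s) → 0. Initial slope = 0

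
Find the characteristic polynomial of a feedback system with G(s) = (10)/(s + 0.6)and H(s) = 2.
Characteristic poly = G_den * H_den + G_num * H_num = (s + 0.6) + (20) = s + 20.6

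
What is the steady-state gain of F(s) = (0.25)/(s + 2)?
DC gain = F(0) = num(0)/den(0) = 0.25/2 = 0.125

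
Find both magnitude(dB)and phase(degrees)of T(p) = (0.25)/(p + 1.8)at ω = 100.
Substitute p = j*100: T(j100) = 4.49854e-05 - 0.00249919j.
|T| = 20*log₁₀(sqrt(Re²+Im²)) = -52.04 dB.
∠T = atan2(Im, Re) = -88.97°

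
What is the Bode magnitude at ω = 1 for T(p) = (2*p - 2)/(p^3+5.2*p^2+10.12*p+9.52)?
Substitute p = j*1: T(j1) = 0.0942685 + 0.263952j.
|T(j1)| = sqrt(Re² + Im²) = 0.2803.
20*log₁₀(0.2803) = -11.05 dB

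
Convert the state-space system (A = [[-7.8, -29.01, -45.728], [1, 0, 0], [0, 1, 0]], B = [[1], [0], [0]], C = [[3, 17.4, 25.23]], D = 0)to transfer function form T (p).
T(p) = C(pI - A)⁻¹B + D.
Characteristic polynomial det(pI - A) = p^3 + 7.8*p^2 + 29.01*p + 45.728.
Numerator from C·adj(pI-A)·B + D·det(pI-A) = 3*p^2 + 17.4*p + 25.23.
T(p) = (3*p^2 + 17.4*p + 25.23)/(p^3 + 7.8*p^2 + 29.01*p + 45.728)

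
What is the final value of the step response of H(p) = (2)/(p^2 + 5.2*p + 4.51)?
FVT: lim_{t→∞} y(t) = lim_{p→0} p*Y(p) where Y(p) = H(p)/p.
= lim_{p→0} H(p) = H(0) = num(0)/den(0) = 2/4.51 = 0.4435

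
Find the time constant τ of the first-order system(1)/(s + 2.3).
First-order system: τ = -1/pole. Pole = -2.3. τ = -1/(-2.3) = 0.4348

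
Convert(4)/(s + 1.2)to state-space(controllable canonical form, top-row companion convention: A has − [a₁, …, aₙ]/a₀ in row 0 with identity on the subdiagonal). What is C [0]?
Reachable canonical form: C = numerator coefficients (right-aligned, zero-padded to length n).
num = 4, C = [[4]].
C[0] = 4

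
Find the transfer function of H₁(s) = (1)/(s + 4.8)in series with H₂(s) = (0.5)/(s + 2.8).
Series: H = H₁ · H₂ = (n₁·n₂)/(d₁·d₂).
Num: n₁·n₂ = 0.5. Den: d₁·d₂ = s^2 + 7.6*s + 13.44.
H(s) = (0.5)/(s^2 + 7.6*s + 13.44)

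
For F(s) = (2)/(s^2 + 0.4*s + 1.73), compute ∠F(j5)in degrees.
Substitute s = j*5: F(j5) = -0.0853173 - 0.00733282j.
∠F(j5) = atan2(Im, Re) = atan2(-0.00733282, -0.0853173) = -175.09°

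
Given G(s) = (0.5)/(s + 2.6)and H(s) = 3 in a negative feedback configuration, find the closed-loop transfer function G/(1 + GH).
Closed-loop T = G/(1+GH).
Numerator: G_num * H_den = 0.5.
Denominator: G_den * H_den + G_num * H_num = (s + 2.6) + (1.5) = s + 4.1.
T(s) = (0.5)/(s + 4.1)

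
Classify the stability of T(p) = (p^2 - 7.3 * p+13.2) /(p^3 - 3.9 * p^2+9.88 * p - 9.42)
Denominator: p^3 - 3.9*p^2 + 9.88*p - 9.42 = (p - 1.5)(p^2 - 2.4*p + 6.28). Poles: 1.2 + 2.2j, 1.2 - 2.2j, 1.5. Unstable (3 pole(s) in RHP)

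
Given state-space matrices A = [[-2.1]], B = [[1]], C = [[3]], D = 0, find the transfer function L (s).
L(s) = C(sI - A)⁻¹B + D.
Characteristic polynomial det(sI - A) = s + 2.1.
Numerator from C·adj(sI-A)·B + D·det(sI-A) = 3.
L(s) = (3)/(s + 2.1)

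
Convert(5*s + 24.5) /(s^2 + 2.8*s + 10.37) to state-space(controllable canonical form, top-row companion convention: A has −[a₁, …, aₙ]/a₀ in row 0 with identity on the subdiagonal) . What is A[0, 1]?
Reachable canonical form for den = s^2 + 2.8*s + 10.37: top row of A = -[a₁,a₂,...,aₙ]/a₀, ones on the subdiagonal, zeros elsewhere.
A = [[-2.8, -10.37], [1, 0]].
A[0,1] = -10.37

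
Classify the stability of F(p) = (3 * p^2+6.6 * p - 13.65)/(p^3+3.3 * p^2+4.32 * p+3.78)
Denominator: p^3 + 3.3*p^2 + 4.32*p + 3.78 = (p + 2.1)(p^2 + 1.2*p + 1.8). Poles: -0.6 + 1.2j, -0.6 - 1.2j, -2.1. Stable (all poles in LHP)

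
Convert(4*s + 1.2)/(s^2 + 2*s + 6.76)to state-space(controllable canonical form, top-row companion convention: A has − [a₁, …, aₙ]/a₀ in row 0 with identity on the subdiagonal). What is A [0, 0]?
Reachable canonical form for den = s^2 + 2*s + 6.76: top row of A = -[a₁,a₂,...,aₙ]/a₀, ones on the subdiagonal, zeros elsewhere.
A = [[-2, -6.76], [1, 0]].
A[0,0] = -2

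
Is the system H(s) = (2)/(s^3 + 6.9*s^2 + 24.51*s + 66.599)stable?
Denominator: s^3 + 6.9*s^2 + 24.51*s + 66.599 = (s + 4.7)(s^2 + 2.2*s + 14.17). Poles: -1.1 + 3.6j, -1.1 - 3.6j, -4.7. All Re(p)<0: Yes (stable)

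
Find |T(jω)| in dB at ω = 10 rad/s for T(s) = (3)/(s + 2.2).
Substitute s = j*10: T(j10) = 0.0629531 - 0.28615j.
|T(j10)| = sqrt(Re² + Im²) = 0.293.
20*log₁₀(0.293) = -10.66 dB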